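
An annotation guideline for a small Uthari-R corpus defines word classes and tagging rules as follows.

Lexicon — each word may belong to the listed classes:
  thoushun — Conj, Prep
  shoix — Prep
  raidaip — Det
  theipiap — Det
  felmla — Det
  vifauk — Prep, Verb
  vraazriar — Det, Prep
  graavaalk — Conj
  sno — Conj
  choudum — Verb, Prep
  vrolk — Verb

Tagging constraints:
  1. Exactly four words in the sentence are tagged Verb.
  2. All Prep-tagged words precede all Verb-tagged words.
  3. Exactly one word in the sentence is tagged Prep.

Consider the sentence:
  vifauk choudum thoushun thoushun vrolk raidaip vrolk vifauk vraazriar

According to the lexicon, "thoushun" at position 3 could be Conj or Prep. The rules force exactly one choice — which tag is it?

Candidates per position — 1:vifauk {Prep,Verb}; 2:choudum {Verb,Prep}; 3:thoushun {Conj,Prep}; 4:thoushun {Conj,Prep}; 5:vrolk {Verb}; 6:raidaip {Det}; 7:vrolk {Verb}; 8:vifauk {Prep,Verb}; 9:vraazriar {Det,Prep}.
Word 8 cannot be Prep — rule 2 would then fail for every completion. It is Verb.
Word 9 cannot be Prep — rule 2 would then fail for every completion. It is Det.
Position 3: the remaining choice is settled jointly with positions 1, 2, 4 — only Conj at position 3 is part of a tagging that satisfies every rule.
The only consistent sequence is: Prep Verb Conj Conj Verb Det Verb Verb Det.
Check: rule 1 ✓; rule 2 ✓; rule 3 ✓.

Conj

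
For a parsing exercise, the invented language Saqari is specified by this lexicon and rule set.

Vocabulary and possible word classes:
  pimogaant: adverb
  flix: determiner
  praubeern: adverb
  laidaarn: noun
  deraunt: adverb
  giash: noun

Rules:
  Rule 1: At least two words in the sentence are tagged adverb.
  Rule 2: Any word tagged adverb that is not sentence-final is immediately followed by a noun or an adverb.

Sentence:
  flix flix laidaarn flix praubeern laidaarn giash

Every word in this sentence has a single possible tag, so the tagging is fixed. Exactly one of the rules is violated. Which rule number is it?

1

Fixed tagging: determiner determiner noun determiner adverb noun noun.
Checking each rule: R1 fail, R2 pass.
Only rule 1 fails.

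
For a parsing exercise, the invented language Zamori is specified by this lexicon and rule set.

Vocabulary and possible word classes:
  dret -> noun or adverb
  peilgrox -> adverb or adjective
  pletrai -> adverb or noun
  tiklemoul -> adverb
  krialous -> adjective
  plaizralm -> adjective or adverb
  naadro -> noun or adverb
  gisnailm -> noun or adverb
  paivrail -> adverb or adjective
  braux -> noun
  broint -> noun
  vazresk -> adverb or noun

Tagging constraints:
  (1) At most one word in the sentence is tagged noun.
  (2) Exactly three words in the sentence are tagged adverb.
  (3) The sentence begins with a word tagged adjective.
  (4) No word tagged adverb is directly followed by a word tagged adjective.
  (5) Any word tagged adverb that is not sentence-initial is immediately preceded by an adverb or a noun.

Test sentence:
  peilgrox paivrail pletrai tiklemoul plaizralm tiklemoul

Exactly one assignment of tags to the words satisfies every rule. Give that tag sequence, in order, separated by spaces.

Candidates per position — 1:peilgrox {adverb,adjective}; 2:paivrail {adverb,adjective}; 3:pletrai {adverb,noun}; 4:tiklemoul {adverb}; 5:plaizralm {adjective,adverb}; 6:tiklemoul {adverb}.
Position 1: tagging it adverb would leave rule 3 unsatisfiable, so it must be adjective.
Position 2: tagging it adverb would leave rule 5 unsatisfiable, so it must be adjective.
Position 3: tagging it adverb would leave rule 5 unsatisfiable, so it must be noun.
Position 5: tagging it adjective would leave rule 2 unsatisfiable, so it must be adverb.
The unique satisfying tagging is: adjective adjective noun adverb adverb adverb.
Verifying each rule — rule 1 holds; rule 2 holds; rule 3 holds; rule 4 holds; rule 5 holds.

adjective adjective noun adverb adverb adverb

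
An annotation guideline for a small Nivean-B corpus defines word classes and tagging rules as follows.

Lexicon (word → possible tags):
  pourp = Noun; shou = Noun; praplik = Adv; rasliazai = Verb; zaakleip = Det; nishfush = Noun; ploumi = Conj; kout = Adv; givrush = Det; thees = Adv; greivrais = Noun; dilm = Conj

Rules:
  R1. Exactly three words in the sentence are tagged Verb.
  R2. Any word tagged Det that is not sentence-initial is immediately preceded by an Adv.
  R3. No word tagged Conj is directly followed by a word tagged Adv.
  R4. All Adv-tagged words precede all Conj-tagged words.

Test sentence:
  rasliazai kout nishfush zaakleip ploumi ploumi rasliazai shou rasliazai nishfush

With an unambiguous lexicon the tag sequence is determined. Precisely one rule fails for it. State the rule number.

Fixed tagging: Verb Adv Noun Det Conj Conj Verb Noun Verb Noun.
Applying the rules: R1 holds, R2 violated, R3 holds, R4 holds.
Only rule 2 fails.

2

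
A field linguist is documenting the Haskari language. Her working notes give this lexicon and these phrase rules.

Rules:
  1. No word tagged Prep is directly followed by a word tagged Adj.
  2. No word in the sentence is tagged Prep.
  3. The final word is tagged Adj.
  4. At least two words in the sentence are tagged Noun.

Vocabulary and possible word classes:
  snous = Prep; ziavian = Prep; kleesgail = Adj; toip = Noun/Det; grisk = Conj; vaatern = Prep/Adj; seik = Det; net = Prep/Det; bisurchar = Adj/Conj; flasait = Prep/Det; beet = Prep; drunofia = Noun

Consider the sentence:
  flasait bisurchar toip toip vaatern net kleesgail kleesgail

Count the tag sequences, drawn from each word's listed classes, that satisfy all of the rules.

Candidates per position — 1:flasait {Prep,Det}; 2:bisurchar {Adj,Conj}; 3:toip {Noun,Det}; 4:toip {Noun,Det}; 5:vaatern {Prep,Adj}; 6:net {Prep,Det}; 7:kleesgail {Adj}; 8:kleesgail {Adj}.
There are 64 candidate sequences in total.
The sequences that satisfy every rule: Det Adj Noun Noun Adj Det Adj Adj; Det Conj Noun Noun Adj Det Adj Adj.
Count = 2.

2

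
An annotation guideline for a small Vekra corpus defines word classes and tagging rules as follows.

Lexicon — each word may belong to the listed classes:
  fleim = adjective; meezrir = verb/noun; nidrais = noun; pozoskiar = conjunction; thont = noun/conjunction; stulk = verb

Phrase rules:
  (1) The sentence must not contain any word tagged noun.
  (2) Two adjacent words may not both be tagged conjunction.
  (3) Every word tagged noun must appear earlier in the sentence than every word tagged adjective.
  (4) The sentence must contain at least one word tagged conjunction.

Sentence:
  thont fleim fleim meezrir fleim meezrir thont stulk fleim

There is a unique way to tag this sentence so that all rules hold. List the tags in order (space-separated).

conjunction adjective adjective verb adjective verb conjunction verb adjective

Candidates per position — 1:thont {noun,conjunction}; 2:fleim {adjective}; 3:fleim {adjective}; 4:meezrir {verb,noun}; 5:fleim {adjective}; 6:meezrir {verb,noun}; 7:thont {noun,conjunction}; 8:stulk {verb}; 9:fleim {adjective}.
Word 1 cannot be noun — rule 1 would then fail for every completion. It is conjunction.
Word 4 cannot be noun — rule 1 would then fail for every completion. It is verb.
Word 6 cannot be noun — rule 1 would then fail for every completion. It is verb.
Word 7 cannot be noun — rule 1 would then fail for every completion. It is conjunction.
The only consistent sequence is: conjunction adjective adjective verb adjective verb conjunction verb adjective.
Verifying each rule — rule 1 ✓; rule 2 ✓; rule 3 ✓; rule 4 ✓.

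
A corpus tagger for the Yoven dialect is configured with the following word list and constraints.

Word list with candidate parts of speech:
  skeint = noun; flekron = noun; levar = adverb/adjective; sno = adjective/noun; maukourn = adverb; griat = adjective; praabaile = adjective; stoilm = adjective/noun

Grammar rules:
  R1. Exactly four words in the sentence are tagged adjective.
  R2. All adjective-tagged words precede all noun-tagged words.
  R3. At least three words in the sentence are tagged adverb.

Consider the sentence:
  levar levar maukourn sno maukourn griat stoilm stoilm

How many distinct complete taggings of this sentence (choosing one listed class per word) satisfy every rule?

3

Candidates per position — 1:levar {adverb,adjective}; 2:levar {adverb,adjective}; 3:maukourn {adverb}; 4:sno {adjective,noun}; 5:maukourn {adverb}; 6:griat {adjective}; 7:stoilm {adjective,noun}; 8:stoilm {adjective,noun}.
There are 32 candidate sequences in total.
The sequences that satisfy every rule: adverb adverb adverb adjective adverb adjective adjective adjective; adverb adjective adverb adjective adverb adjective adjective noun; adjective adverb adverb adjective adverb adjective adjective noun.
Count = 3.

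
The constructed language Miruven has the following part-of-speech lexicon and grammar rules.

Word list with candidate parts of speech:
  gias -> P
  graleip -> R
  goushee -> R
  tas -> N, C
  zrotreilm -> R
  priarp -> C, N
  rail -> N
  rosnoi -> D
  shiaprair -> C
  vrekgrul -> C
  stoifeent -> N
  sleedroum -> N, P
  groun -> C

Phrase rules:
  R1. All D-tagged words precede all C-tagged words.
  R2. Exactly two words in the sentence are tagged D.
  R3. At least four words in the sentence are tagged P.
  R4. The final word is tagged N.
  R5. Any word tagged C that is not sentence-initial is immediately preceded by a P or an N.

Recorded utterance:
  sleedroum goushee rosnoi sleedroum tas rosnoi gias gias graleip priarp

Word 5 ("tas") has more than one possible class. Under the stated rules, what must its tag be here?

Candidates per position — 1:sleedroum {N,P}; 2:goushee {R}; 3:rosnoi {D}; 4:sleedroum {N,P}; 5:tas {N,C}; 6:rosnoi {D}; 7:gias {P}; 8:gias {P}; 9:graleip {R}; 10:priarp {C,N}.
Position 1: tagging it N would leave rule 3 unsatisfiable, so it must be P.
Position 4: tagging it N would leave rule 3 unsatisfiable, so it must be P.
Position 5: tagging it C would leave rule 1 unsatisfiable, so it must be N.
Position 10: tagging it C would leave rule 4 unsatisfiable, so it must be N.
The unique satisfying tagging is: P R D P N D P P R N.
Rule-by-rule: rule 1 holds; rule 2 holds; rule 3 holds; rule 4 holds; rule 5 holds.

N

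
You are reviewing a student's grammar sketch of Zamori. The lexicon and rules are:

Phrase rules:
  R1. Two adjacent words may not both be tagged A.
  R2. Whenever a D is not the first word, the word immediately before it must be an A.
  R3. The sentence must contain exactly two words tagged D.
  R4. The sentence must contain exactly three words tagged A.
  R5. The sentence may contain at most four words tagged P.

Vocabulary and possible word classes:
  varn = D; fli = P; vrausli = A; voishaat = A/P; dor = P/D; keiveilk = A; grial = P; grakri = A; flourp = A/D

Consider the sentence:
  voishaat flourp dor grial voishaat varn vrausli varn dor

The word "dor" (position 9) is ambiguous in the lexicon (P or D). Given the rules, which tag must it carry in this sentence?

Candidates per position — 1:voishaat {A,P}; 2:flourp {A,D}; 3:dor {P,D}; 4:grial {P}; 5:voishaat {A,P}; 6:varn {D}; 7:vrausli {A}; 8:varn {D}; 9:dor {P,D}.
Position 2: D is ruled out by rule 3; that leaves A.
Position 3: D is ruled out by rule 3; that leaves P.
Position 5: P is ruled out by rule 2; that leaves A.
Position 9: D is ruled out by rule 2; that leaves P.
Position 1: A is ruled out by rule 1; that leaves P.
So the tagging must be: P A P P A D A D P.
Check: rule 1 satisfied; rule 2 satisfied; rule 3 satisfied; rule 4 satisfied; rule 5 satisfied.

P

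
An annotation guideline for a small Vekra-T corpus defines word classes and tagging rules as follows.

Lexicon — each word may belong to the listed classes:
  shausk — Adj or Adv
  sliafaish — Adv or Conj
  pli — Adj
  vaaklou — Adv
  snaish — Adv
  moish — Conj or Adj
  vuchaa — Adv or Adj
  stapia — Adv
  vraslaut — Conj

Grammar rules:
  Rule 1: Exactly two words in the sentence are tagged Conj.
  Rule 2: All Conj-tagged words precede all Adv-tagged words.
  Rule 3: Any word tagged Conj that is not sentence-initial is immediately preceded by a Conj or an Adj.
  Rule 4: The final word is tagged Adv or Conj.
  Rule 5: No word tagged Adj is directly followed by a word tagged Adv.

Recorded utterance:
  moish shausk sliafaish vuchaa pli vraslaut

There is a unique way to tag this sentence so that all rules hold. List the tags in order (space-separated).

Candidates per position — 1:moish {Conj,Adj}; 2:shausk {Adj,Adv}; 3:sliafaish {Adv,Conj}; 4:vuchaa {Adv,Adj}; 5:pli {Adj}; 6:vraslaut {Conj}.
If word 2 were Adv, no tagging could satisfy rule 2; so word 2 is Adj.
If word 3 were Adv, no tagging could satisfy rule 2; so word 3 is Conj.
If word 4 were Adv, no tagging could satisfy rule 2; so word 4 is Adj.
If word 1 were Conj, no tagging could satisfy rule 1; so word 1 is Adj.
So the tagging must be: Adj Adj Conj Adj Adj Conj.
Checking: rule 1 ok; rule 2 ok; rule 3 ok; rule 4 ok; rule 5 ok.

Adj Adj Conj Adj Adj Conj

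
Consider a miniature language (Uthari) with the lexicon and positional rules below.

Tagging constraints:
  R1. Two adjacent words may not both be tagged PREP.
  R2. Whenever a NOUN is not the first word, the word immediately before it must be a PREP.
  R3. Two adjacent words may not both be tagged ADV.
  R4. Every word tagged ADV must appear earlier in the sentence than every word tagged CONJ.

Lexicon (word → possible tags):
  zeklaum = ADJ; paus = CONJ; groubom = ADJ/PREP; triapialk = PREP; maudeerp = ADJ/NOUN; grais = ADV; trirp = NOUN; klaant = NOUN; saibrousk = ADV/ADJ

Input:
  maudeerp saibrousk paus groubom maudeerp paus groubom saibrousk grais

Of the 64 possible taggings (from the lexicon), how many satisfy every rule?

Candidates per position — 1:maudeerp {ADJ,NOUN}; 2:saibrousk {ADV,ADJ}; 3:paus {CONJ}; 4:groubom {ADJ,PREP}; 5:maudeerp {ADJ,NOUN}; 6:paus {CONJ}; 7:groubom {ADJ,PREP}; 8:saibrousk {ADV,ADJ}; 9:grais {ADV}.
There are 64 candidate sequences in total.
Rule 4 cannot be satisfied by any choice of tags from the lexicon.
So there is no consistent tagging.
Count = 0.

0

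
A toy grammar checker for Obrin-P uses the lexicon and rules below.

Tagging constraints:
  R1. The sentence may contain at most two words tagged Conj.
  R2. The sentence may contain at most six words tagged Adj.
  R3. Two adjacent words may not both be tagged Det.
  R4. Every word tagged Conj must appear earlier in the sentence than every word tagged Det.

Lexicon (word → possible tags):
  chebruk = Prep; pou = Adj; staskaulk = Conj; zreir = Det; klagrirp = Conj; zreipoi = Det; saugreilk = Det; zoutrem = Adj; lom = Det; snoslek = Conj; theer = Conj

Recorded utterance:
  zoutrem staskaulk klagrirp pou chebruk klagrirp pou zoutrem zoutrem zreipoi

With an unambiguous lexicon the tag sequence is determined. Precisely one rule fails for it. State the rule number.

1

Fixed tagging: Adj Conj Conj Adj Prep Conj Adj Adj Adj Det.
Rule check: R1 fail, R2 pass, R3 pass, R4 pass.
Only rule 1 fails.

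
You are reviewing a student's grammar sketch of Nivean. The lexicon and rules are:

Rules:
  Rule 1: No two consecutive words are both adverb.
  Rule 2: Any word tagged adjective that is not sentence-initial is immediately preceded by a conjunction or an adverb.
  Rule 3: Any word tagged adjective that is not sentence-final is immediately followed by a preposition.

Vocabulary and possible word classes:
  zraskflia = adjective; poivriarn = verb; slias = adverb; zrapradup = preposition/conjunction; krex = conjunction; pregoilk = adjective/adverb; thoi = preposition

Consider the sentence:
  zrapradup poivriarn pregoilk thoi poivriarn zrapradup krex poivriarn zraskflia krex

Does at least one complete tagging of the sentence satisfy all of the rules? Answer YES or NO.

NO

Candidates per position — 1:zrapradup {preposition,conjunction}; 2:poivriarn {verb}; 3:pregoilk {adjective,adverb}; 4:thoi {preposition}; 5:poivriarn {verb}; 6:zrapradup {preposition,conjunction}; 7:krex {conjunction}; 8:poivriarn {verb}; 9:zraskflia {adjective}; 10:krex {conjunction}.
Rule 2 cannot be satisfied by any choice of tags from the lexicon.
So there is no consistent tagging.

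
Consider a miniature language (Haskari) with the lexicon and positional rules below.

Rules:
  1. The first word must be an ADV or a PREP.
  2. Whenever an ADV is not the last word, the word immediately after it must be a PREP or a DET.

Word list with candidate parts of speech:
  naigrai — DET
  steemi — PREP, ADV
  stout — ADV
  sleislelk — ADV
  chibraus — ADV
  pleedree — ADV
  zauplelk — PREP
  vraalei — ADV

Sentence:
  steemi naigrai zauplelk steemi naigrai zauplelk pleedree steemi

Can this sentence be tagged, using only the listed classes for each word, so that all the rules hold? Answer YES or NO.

Candidates per position — 1:steemi {PREP,ADV}; 2:naigrai {DET}; 3:zauplelk {PREP}; 4:steemi {PREP,ADV}; 5:naigrai {DET}; 6:zauplelk {PREP}; 7:pleedree {ADV}; 8:steemi {PREP,ADV}.
One satisfying assignment: ADV DET PREP PREP DET PREP ADV PREP.
Verifying each rule — rule 1 ✓; rule 2 ✓.

YES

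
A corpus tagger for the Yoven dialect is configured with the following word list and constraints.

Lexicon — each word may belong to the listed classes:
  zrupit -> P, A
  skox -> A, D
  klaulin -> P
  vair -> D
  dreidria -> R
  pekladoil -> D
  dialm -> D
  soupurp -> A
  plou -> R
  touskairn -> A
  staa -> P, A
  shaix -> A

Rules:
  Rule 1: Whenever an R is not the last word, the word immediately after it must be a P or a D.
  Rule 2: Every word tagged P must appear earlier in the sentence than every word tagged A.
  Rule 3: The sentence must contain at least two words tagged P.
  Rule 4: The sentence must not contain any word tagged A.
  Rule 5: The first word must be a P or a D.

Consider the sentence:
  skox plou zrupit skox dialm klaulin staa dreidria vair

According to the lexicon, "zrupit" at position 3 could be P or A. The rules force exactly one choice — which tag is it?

Candidates per position — 1:skox {A,D}; 2:plou {R}; 3:zrupit {P,A}; 4:skox {A,D}; 5:dialm {D}; 6:klaulin {P}; 7:staa {P,A}; 8:dreidria {R}; 9:vair {D}.
At position 1, choosing A makes rule 2 impossible to satisfy; hence D.
At position 3, choosing A makes rule 1 impossible to satisfy; hence P.
At position 4, choosing A makes rule 2 impossible to satisfy; hence D.
At position 7, choosing A makes rule 4 impossible to satisfy; hence P.
The unique satisfying tagging is: D R P D D P P R D.
Check: rule 1 ✓; rule 2 ✓; rule 3 ✓; rule 4 ✓; rule 5 ✓.

P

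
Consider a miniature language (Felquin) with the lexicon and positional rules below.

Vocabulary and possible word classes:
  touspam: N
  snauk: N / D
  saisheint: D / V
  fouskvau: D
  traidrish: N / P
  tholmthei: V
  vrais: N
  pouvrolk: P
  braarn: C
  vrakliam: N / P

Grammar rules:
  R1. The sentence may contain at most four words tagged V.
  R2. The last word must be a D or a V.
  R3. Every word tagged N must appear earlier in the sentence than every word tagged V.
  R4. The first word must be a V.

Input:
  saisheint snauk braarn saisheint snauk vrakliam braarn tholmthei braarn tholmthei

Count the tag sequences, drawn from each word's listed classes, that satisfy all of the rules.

Candidates per position — 1:saisheint {D,V}; 2:snauk {N,D}; 3:braarn {C}; 4:saisheint {D,V}; 5:snauk {N,D}; 6:vrakliam {N,P}; 7:braarn {C}; 8:tholmthei {V}; 9:braarn {C}; 10:tholmthei {V}.
There are 32 candidate sequences in total.
The sequences that satisfy every rule: V D C D D P C V C V; V D C V D P C V C V.
Count = 2.

2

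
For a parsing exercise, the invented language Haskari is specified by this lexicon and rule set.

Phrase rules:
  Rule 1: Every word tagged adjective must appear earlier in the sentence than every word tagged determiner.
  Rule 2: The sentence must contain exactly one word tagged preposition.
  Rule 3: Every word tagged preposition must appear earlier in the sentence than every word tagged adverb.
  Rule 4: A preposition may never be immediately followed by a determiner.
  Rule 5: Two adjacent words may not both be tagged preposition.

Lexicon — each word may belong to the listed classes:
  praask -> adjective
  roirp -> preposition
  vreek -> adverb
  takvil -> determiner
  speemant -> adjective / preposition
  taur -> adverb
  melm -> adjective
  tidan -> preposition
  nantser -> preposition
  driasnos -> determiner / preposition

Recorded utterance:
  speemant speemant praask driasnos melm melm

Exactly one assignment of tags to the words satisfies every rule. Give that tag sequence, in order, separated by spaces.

adjective adjective adjective preposition adjective adjective

Candidates per position — 1:speemant {adjective,preposition}; 2:speemant {adjective,preposition}; 3:praask {adjective}; 4:driasnos {determiner,preposition}; 5:melm {adjective}; 6:melm {adjective}.
Position 4: tagging it determiner would leave rule 1 unsatisfiable, so it must be preposition.
Position 1: tagging it preposition would leave rule 2 unsatisfiable, so it must be adjective.
Position 2: tagging it preposition would leave rule 2 unsatisfiable, so it must be adjective.
So the tagging must be: adjective adjective adjective preposition adjective adjective.
Checking: rule 1 ✓; rule 2 ✓; rule 3 ✓; rule 4 ✓; rule 5 ✓.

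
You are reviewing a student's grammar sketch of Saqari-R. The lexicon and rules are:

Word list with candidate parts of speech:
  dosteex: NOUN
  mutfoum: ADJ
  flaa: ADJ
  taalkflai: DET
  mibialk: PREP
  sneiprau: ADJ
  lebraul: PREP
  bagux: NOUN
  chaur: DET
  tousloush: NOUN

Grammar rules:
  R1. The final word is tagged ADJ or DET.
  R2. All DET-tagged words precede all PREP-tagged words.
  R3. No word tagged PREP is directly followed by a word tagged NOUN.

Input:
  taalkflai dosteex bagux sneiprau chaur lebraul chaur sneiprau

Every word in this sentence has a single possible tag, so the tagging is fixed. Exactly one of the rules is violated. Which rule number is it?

Fixed tagging: DET NOUN NOUN ADJ DET PREP DET ADJ.
Applying the rules: R1 pass, R2 fail, R3 pass.
Only rule 2 fails.

2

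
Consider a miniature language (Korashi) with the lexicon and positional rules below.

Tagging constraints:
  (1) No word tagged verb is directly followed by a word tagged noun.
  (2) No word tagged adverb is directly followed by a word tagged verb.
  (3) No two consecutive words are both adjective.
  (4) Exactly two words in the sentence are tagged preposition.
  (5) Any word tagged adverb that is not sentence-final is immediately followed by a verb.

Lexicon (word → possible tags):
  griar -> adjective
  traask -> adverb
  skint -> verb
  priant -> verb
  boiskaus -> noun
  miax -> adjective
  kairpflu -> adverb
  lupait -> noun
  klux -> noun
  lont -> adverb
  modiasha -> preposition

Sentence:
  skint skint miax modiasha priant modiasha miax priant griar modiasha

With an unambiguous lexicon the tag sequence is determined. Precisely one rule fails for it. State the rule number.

4

Fixed tagging: verb verb adjective preposition verb preposition adjective verb adjective preposition.
Checking each rule: R1 pass, R2 pass, R3 pass, R4 fail, R5 pass.
Only rule 4 fails.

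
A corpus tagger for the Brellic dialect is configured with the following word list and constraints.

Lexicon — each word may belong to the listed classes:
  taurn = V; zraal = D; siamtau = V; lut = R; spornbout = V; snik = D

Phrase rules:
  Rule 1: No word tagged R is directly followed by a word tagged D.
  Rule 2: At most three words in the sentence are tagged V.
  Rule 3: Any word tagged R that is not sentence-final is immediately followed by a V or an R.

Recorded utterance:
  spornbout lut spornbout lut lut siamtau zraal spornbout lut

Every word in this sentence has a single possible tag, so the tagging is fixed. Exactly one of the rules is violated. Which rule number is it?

2

Fixed tagging: V R V R R V D V R.
Checking each rule: R1 ok, R2 fails, R3 ok.
Only rule 2 fails.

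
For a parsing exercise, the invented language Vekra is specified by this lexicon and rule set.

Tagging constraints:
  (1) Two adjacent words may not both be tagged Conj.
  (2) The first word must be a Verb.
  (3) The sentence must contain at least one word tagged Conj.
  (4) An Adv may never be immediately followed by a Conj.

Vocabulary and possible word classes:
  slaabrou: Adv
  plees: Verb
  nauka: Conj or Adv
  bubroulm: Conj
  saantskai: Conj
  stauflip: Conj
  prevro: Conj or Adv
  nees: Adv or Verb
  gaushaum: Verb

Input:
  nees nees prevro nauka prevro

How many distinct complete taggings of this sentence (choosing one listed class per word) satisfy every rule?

1

Candidates per position — 1:nees {Adv,Verb}; 2:nees {Adv,Verb}; 3:prevro {Conj,Adv}; 4:nauka {Conj,Adv}; 5:prevro {Conj,Adv}.
There are 32 candidate sequences in total.
The sequences that satisfy every rule: Verb Verb Conj Adv Adv.
Count = 1.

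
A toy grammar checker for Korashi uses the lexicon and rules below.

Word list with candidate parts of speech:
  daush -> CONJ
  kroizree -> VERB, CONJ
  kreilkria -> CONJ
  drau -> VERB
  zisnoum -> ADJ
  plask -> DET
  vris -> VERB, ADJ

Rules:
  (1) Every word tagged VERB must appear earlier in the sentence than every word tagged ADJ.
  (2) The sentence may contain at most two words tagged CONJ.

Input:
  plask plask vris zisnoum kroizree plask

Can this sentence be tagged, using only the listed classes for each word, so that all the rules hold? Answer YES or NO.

Candidates per position — 1:plask {DET}; 2:plask {DET}; 3:vris {VERB,ADJ}; 4:zisnoum {ADJ}; 5:kroizree {VERB,CONJ}; 6:plask {DET}.
One satisfying assignment: DET DET ADJ ADJ CONJ DET.
Rule-by-rule: rule 1 ✓; rule 2 ✓.

YES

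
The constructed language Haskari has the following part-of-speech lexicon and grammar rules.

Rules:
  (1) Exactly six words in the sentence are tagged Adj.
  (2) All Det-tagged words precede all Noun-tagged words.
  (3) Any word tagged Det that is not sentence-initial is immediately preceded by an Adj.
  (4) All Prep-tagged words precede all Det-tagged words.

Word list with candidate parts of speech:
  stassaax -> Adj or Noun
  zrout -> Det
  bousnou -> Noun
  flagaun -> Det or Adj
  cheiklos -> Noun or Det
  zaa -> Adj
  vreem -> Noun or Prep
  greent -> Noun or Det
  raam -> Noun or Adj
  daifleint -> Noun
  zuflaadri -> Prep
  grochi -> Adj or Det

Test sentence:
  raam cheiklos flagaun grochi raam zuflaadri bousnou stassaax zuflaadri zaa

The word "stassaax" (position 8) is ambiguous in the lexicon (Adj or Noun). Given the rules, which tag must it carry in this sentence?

Adj

Candidates per position — 1:raam {Noun,Adj}; 2:cheiklos {Noun,Det}; 3:flagaun {Det,Adj}; 4:grochi {Adj,Det}; 5:raam {Noun,Adj}; 6:zuflaadri {Prep}; 7:bousnou {Noun}; 8:stassaax {Adj,Noun}; 9:zuflaadri {Prep}; 10:zaa {Adj}.
At position 1, choosing Noun makes rule 1 impossible to satisfy; hence Adj.
At position 2, choosing Det makes rule 4 impossible to satisfy; hence Noun.
At position 3, choosing Det makes rule 1 impossible to satisfy; hence Adj.
At position 4, choosing Det makes rule 1 impossible to satisfy; hence Adj.
At position 5, choosing Noun makes rule 1 impossible to satisfy; hence Adj.
At position 8, choosing Noun makes rule 1 impossible to satisfy; hence Adj.
The unique satisfying tagging is: Adj Noun Adj Adj Adj Prep Noun Adj Prep Adj.
Rule-by-rule: rule 1 satisfied; rule 2 satisfied; rule 3 satisfied; rule 4 satisfied.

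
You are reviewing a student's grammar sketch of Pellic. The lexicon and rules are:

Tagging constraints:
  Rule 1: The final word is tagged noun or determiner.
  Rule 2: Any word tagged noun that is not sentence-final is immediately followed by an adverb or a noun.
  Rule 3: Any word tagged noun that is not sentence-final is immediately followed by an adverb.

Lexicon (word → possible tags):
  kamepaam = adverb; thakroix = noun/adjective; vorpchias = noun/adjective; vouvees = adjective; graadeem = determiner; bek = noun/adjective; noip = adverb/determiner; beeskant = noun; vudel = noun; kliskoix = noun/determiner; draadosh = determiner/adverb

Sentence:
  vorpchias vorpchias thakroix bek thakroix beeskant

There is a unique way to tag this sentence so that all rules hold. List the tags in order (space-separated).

adjective adjective adjective adjective adjective noun

Candidates per position — 1:vorpchias {noun,adjective}; 2:vorpchias {noun,adjective}; 3:thakroix {noun,adjective}; 4:bek {noun,adjective}; 5:thakroix {noun,adjective}; 6:beeskant {noun}.
If word 1 were noun, no tagging could satisfy rule 3; so word 1 is adjective.
If word 2 were noun, no tagging could satisfy rule 3; so word 2 is adjective.
If word 3 were noun, no tagging could satisfy rule 3; so word 3 is adjective.
If word 4 were noun, no tagging could satisfy rule 3; so word 4 is adjective.
If word 5 were noun, no tagging could satisfy rule 3; so word 5 is adjective.
The only consistent sequence is: adjective adjective adjective adjective adjective noun.
Rule-by-rule: rule 1 holds; rule 2 holds; rule 3 holds.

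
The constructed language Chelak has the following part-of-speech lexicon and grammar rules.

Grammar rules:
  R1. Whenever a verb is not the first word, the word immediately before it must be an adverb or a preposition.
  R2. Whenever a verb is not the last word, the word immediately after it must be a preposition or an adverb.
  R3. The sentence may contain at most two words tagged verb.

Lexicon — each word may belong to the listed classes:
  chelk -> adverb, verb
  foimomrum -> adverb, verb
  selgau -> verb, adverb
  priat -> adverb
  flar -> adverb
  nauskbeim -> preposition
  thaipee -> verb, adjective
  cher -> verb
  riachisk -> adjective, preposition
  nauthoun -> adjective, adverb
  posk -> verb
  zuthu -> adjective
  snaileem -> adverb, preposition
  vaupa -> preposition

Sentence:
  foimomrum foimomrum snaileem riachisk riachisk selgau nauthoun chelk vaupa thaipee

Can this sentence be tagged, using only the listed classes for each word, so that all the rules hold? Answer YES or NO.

Candidates per position — 1:foimomrum {adverb,verb}; 2:foimomrum {adverb,verb}; 3:snaileem {adverb,preposition}; 4:riachisk {adjective,preposition}; 5:riachisk {adjective,preposition}; 6:selgau {verb,adverb}; 7:nauthoun {adjective,adverb}; 8:chelk {adverb,verb}; 9:vaupa {preposition}; 10:thaipee {verb,adjective}.
One satisfying assignment: adverb verb preposition preposition adjective adverb adverb adverb preposition adjective.
Checking: rule 1 ok; rule 2 ok; rule 3 ok.

YES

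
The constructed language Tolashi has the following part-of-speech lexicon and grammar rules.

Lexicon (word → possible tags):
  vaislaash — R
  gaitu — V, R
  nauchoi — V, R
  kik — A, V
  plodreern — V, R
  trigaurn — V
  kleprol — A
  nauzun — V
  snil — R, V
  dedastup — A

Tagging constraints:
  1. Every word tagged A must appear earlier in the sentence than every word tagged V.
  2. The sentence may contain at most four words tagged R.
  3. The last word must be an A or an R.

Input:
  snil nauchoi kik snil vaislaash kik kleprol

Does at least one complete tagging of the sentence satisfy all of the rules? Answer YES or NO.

YES

Candidates per position — 1:snil {R,V}; 2:nauchoi {V,R}; 3:kik {A,V}; 4:snil {R,V}; 5:vaislaash {R}; 6:kik {A,V}; 7:kleprol {A}.
One satisfying assignment: R R A R R A A.
Checking: rule 1 satisfied; rule 2 satisfied; rule 3 satisfied.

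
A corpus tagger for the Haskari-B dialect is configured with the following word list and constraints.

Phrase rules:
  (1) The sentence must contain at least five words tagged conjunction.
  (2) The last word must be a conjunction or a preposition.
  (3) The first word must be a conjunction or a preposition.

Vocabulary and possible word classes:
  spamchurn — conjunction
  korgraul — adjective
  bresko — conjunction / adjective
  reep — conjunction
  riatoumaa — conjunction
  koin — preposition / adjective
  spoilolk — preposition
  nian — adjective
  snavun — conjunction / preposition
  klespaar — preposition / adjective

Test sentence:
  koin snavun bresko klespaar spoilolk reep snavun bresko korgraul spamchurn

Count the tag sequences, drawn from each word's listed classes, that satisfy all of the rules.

Candidates per position — 1:koin {preposition,adjective}; 2:snavun {conjunction,preposition}; 3:bresko {conjunction,adjective}; 4:klespaar {preposition,adjective}; 5:spoilolk {preposition}; 6:reep {conjunction}; 7:snavun {conjunction,preposition}; 8:bresko {conjunction,adjective}; 9:korgraul {adjective}; 10:spamchurn {conjunction}.
There are 64 candidate sequences in total.
Checking each against the rules leaves 10 sequences.
Count = 10.

10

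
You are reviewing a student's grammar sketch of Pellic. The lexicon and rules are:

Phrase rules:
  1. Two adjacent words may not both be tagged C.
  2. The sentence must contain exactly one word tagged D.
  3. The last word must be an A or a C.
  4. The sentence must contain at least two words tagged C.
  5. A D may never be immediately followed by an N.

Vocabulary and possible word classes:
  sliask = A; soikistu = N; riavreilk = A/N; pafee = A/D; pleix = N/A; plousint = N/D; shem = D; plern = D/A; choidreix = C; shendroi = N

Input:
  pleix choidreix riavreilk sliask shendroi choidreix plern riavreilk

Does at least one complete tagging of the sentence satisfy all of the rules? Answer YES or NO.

YES

Candidates per position — 1:pleix {N,A}; 2:choidreix {C}; 3:riavreilk {A,N}; 4:sliask {A}; 5:shendroi {N}; 6:choidreix {C}; 7:plern {D,A}; 8:riavreilk {A,N}.
One satisfying assignment: N C A A N C D A.
Checking: rule 1 ok; rule 2 ok; rule 3 ok; rule 4 ok; rule 5 ok.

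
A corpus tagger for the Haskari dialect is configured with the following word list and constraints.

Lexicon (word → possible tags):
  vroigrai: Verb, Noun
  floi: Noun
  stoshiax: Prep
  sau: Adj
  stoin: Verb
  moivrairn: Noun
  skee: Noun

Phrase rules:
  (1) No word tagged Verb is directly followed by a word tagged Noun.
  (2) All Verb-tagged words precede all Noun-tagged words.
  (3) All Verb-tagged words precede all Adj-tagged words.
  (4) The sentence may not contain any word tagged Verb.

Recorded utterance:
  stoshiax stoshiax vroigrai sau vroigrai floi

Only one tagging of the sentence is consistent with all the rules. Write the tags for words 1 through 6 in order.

Candidates per position — 1:stoshiax {Prep}; 2:stoshiax {Prep}; 3:vroigrai {Verb,Noun}; 4:sau {Adj}; 5:vroigrai {Verb,Noun}; 6:floi {Noun}.
Position 3: Verb is ruled out by rule 4; that leaves Noun.
Position 5: Verb is ruled out by rule 1; that leaves Noun.
That leaves exactly one tagging: Prep Prep Noun Adj Noun Noun.
Verifying each rule — rule 1 ✓; rule 2 ✓; rule 3 ✓; rule 4 ✓.

Prep Prep Noun Adj Noun Noun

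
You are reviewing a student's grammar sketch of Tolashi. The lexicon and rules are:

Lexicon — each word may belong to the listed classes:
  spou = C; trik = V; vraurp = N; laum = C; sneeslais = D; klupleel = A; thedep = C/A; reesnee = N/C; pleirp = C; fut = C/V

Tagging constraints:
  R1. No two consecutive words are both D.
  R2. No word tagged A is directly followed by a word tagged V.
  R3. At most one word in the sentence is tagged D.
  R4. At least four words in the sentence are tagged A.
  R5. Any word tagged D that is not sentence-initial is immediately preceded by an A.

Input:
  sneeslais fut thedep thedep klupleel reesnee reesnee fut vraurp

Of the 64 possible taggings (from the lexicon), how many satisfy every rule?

0

Candidates per position — 1:sneeslais {D}; 2:fut {C,V}; 3:thedep {C,A}; 4:thedep {C,A}; 5:klupleel {A}; 6:reesnee {N,C}; 7:reesnee {N,C}; 8:fut {C,V}; 9:vraurp {N}.
There are 64 candidate sequences in total.
Rule 4 cannot be satisfied by any choice of tags from the lexicon.
So there is no consistent tagging.
Count = 0.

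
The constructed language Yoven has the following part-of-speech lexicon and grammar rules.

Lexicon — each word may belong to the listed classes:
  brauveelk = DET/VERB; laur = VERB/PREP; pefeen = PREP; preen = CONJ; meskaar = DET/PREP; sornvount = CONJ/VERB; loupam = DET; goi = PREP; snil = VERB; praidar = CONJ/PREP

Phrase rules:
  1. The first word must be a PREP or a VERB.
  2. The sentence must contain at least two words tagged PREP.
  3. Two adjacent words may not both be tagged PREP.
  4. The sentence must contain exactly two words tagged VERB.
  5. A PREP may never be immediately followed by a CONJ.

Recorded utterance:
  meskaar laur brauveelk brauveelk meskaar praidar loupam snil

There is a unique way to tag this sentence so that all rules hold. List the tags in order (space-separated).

Candidates per position — 1:meskaar {DET,PREP}; 2:laur {VERB,PREP}; 3:brauveelk {DET,VERB}; 4:brauveelk {DET,VERB}; 5:meskaar {DET,PREP}; 6:praidar {CONJ,PREP}; 7:loupam {DET}; 8:snil {VERB}.
Position 1: tagging it DET would leave rule 1 unsatisfiable, so it must be PREP.
Position 2: tagging it PREP would leave rule 3 unsatisfiable, so it must be VERB.
Position 3: tagging it VERB would leave rule 4 unsatisfiable, so it must be DET.
Position 4: tagging it VERB would leave rule 4 unsatisfiable, so it must be DET.
The remaining ambiguous positions (5, 6) are resolved jointly — only one combination satisfies every rule.
That leaves exactly one tagging: PREP VERB DET DET DET PREP DET VERB.
Verifying each rule — rule 1 satisfied; rule 2 satisfied; rule 3 satisfied; rule 4 satisfied; rule 5 satisfied.

PREP VERB DET DET DET PREP DET VERB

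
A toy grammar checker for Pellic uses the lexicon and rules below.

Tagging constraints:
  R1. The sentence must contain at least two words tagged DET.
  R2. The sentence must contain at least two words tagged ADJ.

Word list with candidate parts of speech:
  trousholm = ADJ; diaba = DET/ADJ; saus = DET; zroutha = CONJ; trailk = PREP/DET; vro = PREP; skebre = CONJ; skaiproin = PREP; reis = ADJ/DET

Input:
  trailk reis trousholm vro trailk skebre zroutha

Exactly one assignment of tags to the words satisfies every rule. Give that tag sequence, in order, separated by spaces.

Candidates per position — 1:trailk {PREP,DET}; 2:reis {ADJ,DET}; 3:trousholm {ADJ}; 4:vro {PREP}; 5:trailk {PREP,DET}; 6:skebre {CONJ}; 7:zroutha {CONJ}.
Position 2: DET is ruled out by rule 2; that leaves ADJ.
Position 5: PREP is ruled out by rule 1; that leaves DET.
Position 1: PREP is ruled out by rule 1; that leaves DET.
So the tagging must be: DET ADJ ADJ PREP DET CONJ CONJ.
Verifying each rule — rule 1 satisfied; rule 2 satisfied.

DET ADJ ADJ PREP DET CONJ CONJ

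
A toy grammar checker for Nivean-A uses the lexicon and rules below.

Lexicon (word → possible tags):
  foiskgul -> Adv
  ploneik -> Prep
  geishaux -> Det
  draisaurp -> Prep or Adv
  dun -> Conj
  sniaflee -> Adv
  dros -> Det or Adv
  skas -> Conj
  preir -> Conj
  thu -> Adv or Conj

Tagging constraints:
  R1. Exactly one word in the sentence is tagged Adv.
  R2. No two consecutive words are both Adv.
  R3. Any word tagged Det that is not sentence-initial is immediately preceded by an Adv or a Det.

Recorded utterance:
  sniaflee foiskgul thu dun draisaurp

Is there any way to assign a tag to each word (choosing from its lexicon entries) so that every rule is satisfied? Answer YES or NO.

Candidates per position — 1:sniaflee {Adv}; 2:foiskgul {Adv}; 3:thu {Adv,Conj}; 4:dun {Conj}; 5:draisaurp {Prep,Adv}.
Rule 1 cannot be satisfied by any choice of tags from the lexicon.
So there is no consistent tagging.

NO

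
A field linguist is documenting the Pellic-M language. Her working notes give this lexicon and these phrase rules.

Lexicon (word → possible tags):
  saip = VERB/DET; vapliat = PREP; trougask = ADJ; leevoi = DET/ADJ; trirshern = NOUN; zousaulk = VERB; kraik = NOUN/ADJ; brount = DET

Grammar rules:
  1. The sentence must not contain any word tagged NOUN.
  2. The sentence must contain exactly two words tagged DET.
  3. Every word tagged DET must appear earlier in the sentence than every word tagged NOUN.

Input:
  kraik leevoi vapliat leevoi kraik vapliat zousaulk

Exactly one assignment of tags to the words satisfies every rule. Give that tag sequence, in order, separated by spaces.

Candidates per position — 1:kraik {NOUN,ADJ}; 2:leevoi {DET,ADJ}; 3:vapliat {PREP}; 4:leevoi {DET,ADJ}; 5:kraik {NOUN,ADJ}; 6:vapliat {PREP}; 7:zousaulk {VERB}.
If word 1 were NOUN, no tagging could satisfy rule 1; so word 1 is ADJ.
If word 2 were ADJ, no tagging could satisfy rule 2; so word 2 is DET.
If word 4 were ADJ, no tagging could satisfy rule 2; so word 4 is DET.
If word 5 were NOUN, no tagging could satisfy rule 1; so word 5 is ADJ.
The unique satisfying tagging is: ADJ DET PREP DET ADJ PREP VERB.
Verifying each rule — rule 1 ✓; rule 2 ✓; rule 3 ✓.

ADJ DET PREP DET ADJ PREP VERB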